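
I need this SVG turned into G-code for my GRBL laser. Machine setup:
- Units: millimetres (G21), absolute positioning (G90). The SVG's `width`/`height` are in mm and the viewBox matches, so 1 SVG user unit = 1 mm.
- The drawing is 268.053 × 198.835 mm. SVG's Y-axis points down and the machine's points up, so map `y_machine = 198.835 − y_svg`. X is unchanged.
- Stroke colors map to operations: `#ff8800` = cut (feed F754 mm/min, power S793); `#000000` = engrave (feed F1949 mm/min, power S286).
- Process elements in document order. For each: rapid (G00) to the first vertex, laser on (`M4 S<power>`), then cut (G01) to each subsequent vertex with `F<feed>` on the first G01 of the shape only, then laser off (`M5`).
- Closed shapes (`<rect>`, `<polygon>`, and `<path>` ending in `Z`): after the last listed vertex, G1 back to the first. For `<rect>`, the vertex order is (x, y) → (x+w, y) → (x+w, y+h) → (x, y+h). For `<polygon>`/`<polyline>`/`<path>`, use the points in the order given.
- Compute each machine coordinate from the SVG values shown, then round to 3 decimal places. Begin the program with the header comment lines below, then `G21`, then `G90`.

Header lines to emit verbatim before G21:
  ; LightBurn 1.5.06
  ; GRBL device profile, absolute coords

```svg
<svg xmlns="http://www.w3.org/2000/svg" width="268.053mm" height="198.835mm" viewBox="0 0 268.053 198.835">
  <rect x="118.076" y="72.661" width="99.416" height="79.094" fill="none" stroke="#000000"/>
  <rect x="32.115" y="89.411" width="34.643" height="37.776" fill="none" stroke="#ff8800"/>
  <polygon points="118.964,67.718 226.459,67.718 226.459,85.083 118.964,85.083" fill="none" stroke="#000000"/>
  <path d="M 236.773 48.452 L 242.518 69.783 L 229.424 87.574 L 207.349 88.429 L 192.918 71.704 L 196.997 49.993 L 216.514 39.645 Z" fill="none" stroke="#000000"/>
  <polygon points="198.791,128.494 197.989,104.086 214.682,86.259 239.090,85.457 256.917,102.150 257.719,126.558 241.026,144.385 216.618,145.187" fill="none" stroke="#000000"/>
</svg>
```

; LightBurn 1.5.06
; GRBL device profile, absolute coords
G21
G90
G00 X118.076 Y126.174
M4 S286
G01 X217.492 Y126.174 F1949
G01 X217.492 Y47.080
G01 X118.076 Y47.080
G01 X118.076 Y126.174
M5
G00 X32.115 Y109.424
M4 S793
G01 X66.758 Y109.424 F754
G01 X66.758 Y71.648
G01 X32.115 Y71.648
G01 X32.115 Y109.424
M5
G00 X118.964 Y131.117
M4 S286
G01 X226.459 Y131.117 F1949
G01 X226.459 Y113.752
G01 X118.964 Y113.752
G01 X118.964 Y131.117
M5
G00 X236.773 Y150.383
M4 S286
G01 X242.518 Y129.052 F1949
G01 X229.424 Y111.261
G01 X207.349 Y110.406
G01 X192.918 Y127.131
G01 X196.997 Y148.842
G01 X216.514 Y159.190
G01 X236.773 Y150.383
M5
G00 X198.791 Y70.341
M4 S286
G01 X197.989 Y94.749 F1949
G01 X214.682 Y112.576
G01 X239.090 Y113.378
G01 X256.917 Y96.685
G01 X257.719 Y72.277
G01 X241.026 Y54.450
G01 X216.618 Y53.648
G01 X198.791 Y70.341
M5

Since the viewBox matches the mm dimensions, user units are millimetres directly. The only transform is the Y-flip y_m = 198.835 − y_svg.

Shape 1 is a rectangle drawn with `<rect>`. Its stroke #000000 means engrave at S286, F1949. After flipping Y the toolpath is (118.076,126.174) → (217.492,126.174) → (217.492,47.080) → (118.076,47.080) → (118.076,126.174), returning to the start.

Shape 2 is a rectangle drawn with `<rect>`. Its stroke #ff8800 means cut at S793, F754. After flipping Y the toolpath is (32.115,109.424) → (66.758,109.424) → (66.758,71.648) → (32.115,71.648) → (32.115,109.424), returning to the start.

Shape 3 is a rectangle drawn with `<polygon>`. Its stroke #000000 means engrave at S286, F1949. After flipping Y the toolpath is (118.964,131.117) → (226.459,131.117) → (226.459,113.752) → (118.964,113.752) → (118.964,131.117), returning to the start.

Shape 4 is a regular polygon drawn with `<path>`. Its stroke #000000 means engrave at S286, F1949. After flipping Y the toolpath is (236.773,150.383) → (242.518,129.052) → (229.424,111.261) → (207.349,110.406) → (192.918,127.131) → (196.997,148.842) → (216.514,159.190) → (236.773,150.383), returning to the start.

Shape 5 is a regular polygon drawn with `<polygon>`. Its stroke #000000 means engrave at S286, F1949. After flipping Y the toolpath is (198.791,70.341) → (197.989,94.749) → (214.682,112.576) → (239.090,113.378) → (256.917,96.685) → (257.719,72.277) → (241.026,54.450) → (216.618,53.648) → (198.791,70.341), returning to the start.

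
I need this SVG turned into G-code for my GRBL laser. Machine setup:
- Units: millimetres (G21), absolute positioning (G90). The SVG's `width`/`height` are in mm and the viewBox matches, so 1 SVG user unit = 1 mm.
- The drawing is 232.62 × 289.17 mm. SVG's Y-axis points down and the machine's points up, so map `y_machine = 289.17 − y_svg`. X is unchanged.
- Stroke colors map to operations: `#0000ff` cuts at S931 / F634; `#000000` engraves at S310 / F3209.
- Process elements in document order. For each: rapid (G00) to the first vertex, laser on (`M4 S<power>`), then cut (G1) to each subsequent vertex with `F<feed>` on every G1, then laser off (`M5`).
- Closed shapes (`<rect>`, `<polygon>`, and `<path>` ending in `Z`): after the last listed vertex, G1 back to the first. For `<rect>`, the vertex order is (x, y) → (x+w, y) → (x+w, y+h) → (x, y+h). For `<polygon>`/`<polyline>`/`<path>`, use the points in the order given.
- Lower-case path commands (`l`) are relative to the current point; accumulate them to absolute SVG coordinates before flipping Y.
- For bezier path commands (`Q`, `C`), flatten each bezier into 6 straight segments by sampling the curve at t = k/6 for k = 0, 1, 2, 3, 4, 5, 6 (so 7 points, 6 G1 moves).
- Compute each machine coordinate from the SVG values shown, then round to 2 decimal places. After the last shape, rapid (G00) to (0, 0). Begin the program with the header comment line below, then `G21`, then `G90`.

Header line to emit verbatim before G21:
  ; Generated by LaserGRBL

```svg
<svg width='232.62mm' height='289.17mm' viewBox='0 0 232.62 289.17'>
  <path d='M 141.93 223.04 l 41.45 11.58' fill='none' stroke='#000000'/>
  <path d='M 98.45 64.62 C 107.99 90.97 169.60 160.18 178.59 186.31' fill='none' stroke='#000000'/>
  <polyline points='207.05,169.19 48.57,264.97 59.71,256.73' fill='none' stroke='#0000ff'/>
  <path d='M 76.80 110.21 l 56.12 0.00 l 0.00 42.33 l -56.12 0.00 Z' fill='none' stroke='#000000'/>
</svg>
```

viewBox `0 0 232.62 289.17` with mm width/height → 1 unit = 1 mm. Flip: y_m = 289.17 − y_svg.

**Shape 1** — `<path>` line segment, stroke `#000000` → engrave (S310, F3209). Machine vertices: (141.93,66.13) → (183.38,54.55). Open path.

**Shape 2** — `<path>` cubic bezier, stroke `#000000` → engrave (S310, F3209). Control points (SVG): P0=(98.45,64.62), P1=(107.99,90.97), P2=(169.60,160.18), P3=(178.59,186.31); sampled at t=k/6. Machine vertices: (98.45,224.55) → (107.07,208.20) → (121.47,187.10) → (138.73,163.62) → (155.94,140.17) → (170.19,119.12) → (178.59,102.86). Open path.

**Shape 3** — `<polyline>` open polyline, stroke `#0000ff` → cut (S931, F634). Machine vertices: (207.05,119.98) → (48.57,24.20) → (59.71,32.44). Open path.

**Shape 4** — `<path>` rectangle, stroke `#000000` → engrave (S310, F3209). Machine vertices: (76.80,178.96) → (132.92,178.96) → (132.92,136.63) → (76.80,136.63) → (76.80,178.96). Closed: final G1 returns to the first vertex.

; Generated by LaserGRBL
G21
G90
G00 X141.93 Y66.13
M4 S310
G1 X183.38 Y54.55 F3209
M5
G00 X98.45 Y224.55
M4 S310
G1 X107.07 Y208.20 F3209
G1 X121.47 Y187.10 F3209
G1 X138.73 Y163.62 F3209
G1 X155.94 Y140.17 F3209
G1 X170.19 Y119.12 F3209
G1 X178.59 Y102.86 F3209
M5
G00 X207.05 Y119.98
M4 S931
G1 X48.57 Y24.20 F634
G1 X59.71 Y32.44 F634
M5
G00 X76.80 Y178.96
M4 S310
G1 X132.92 Y178.96 F3209
G1 X132.92 Y136.63 F3209
G1 X76.80 Y136.63 F3209
G1 X76.80 Y178.96 F3209
M5
G00 X0.00 Y0.00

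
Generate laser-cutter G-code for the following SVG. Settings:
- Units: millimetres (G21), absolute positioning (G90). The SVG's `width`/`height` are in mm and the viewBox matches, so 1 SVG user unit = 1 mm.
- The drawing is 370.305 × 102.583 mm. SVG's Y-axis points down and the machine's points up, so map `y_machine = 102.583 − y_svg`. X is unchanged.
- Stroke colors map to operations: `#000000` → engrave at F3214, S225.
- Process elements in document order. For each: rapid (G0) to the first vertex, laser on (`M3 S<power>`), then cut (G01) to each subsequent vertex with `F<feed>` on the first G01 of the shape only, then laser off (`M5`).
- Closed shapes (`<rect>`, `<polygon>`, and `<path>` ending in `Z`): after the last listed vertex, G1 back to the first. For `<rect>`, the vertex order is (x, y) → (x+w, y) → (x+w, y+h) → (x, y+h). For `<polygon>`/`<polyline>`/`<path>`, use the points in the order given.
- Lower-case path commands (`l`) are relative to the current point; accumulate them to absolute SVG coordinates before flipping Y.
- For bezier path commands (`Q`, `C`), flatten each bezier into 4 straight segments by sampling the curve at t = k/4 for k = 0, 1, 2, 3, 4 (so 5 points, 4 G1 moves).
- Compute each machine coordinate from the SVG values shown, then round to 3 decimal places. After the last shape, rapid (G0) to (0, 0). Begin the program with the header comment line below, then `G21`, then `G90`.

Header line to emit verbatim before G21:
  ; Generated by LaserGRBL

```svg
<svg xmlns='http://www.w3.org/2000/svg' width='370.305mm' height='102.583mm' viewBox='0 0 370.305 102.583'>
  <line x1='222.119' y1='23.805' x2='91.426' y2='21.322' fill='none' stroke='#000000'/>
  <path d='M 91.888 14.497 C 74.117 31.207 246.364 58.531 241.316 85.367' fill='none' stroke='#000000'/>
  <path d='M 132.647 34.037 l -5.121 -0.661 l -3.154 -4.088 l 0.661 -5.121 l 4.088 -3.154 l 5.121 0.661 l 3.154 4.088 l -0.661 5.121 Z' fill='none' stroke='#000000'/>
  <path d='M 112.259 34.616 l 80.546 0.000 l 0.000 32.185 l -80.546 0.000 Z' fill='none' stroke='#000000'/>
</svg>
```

1 u = 1 mm; y_m = 102.583 − y.

[1] `<line>` line segment, #000000→engrave S225 F3214: (222.119,78.778) → (91.426,81.261)

[2] `<path>` cubic bezier, #000000→engrave S225 F3214: (91.888,88.086) → (108.449,73.737) → (161.831,56.448) → (217.598,37.261) → (241.316,17.216)

[3] `<path>` regular polygon, #000000→engrave S225 F3214: (132.647,68.546) → (127.526,69.207) → (124.372,73.295) → (125.033,78.416) → (129.121,81.570) → (134.242,80.909) → (137.396,76.821) → (136.735,71.700) → (132.647,68.546) (closed)

[4] `<path>` rectangle, #000000→engrave S225 F3214: (112.259,67.967) → (192.805,67.967) → (192.805,35.782) → (112.259,35.782) → (112.259,67.967) (closed)

; Generated by LaserGRBL
G21
G90
G0 X222.119 Y78.778
M3 S225
G01 X91.426 Y81.261 F3214
M5
G0 X91.888 Y88.086
M3 S225
G01 X108.449 Y73.737 F3214
G01 X161.831 Y56.448
G01 X217.598 Y37.261
G01 X241.316 Y17.216
M5
G0 X132.647 Y68.546
M3 S225
G01 X127.526 Y69.207 F3214
G01 X124.372 Y73.295
G01 X125.033 Y78.416
G01 X129.121 Y81.570
G01 X134.242 Y80.909
G01 X137.396 Y76.821
G01 X136.735 Y71.700
G01 X132.647 Y68.546
M5
G0 X112.259 Y67.967
M3 S225
G01 X192.805 Y67.967 F3214
G01 X192.805 Y35.782
G01 X112.259 Y35.782
G01 X112.259 Y67.967
M5
G0 X0.000 Y0.000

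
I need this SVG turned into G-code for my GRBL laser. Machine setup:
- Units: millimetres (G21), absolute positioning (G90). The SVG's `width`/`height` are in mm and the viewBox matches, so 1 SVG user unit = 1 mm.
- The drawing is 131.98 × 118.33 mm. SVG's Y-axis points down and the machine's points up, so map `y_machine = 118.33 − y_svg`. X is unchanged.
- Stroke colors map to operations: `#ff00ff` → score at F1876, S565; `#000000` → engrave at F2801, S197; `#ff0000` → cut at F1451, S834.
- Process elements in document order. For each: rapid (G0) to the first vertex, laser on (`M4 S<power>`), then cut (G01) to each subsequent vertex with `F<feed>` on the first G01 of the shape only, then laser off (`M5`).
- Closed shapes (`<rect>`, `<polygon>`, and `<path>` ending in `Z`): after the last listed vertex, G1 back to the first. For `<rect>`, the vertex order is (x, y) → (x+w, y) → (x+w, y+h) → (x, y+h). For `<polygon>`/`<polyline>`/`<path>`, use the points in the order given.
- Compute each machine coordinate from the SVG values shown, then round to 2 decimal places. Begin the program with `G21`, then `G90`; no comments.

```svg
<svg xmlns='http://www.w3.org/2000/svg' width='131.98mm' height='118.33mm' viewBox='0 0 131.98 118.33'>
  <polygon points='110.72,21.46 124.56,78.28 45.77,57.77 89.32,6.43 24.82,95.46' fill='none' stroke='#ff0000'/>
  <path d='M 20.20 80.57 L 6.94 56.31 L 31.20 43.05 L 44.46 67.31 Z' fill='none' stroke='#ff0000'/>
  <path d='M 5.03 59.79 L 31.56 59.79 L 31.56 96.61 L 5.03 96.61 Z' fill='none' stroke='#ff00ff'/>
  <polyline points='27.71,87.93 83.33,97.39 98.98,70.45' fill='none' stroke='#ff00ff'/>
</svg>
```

G21
G90
G0 X110.72 Y96.87
M4 S834
G01 X124.56 Y40.05 F1451
G01 X45.77 Y60.56
G01 X89.32 Y111.90
G01 X24.82 Y22.87
G01 X110.72 Y96.87
M5
G0 X20.20 Y37.76
M4 S834
G01 X6.94 Y62.02 F1451
G01 X31.20 Y75.28
G01 X44.46 Y51.02
G01 X20.20 Y37.76
M5
G0 X5.03 Y58.54
M4 S565
G01 X31.56 Y58.54 F1876
G01 X31.56 Y21.72
G01 X5.03 Y21.72
G01 X5.03 Y58.54
M5
G0 X27.71 Y30.40
M4 S565
G01 X83.33 Y20.94 F1876
G01 X98.98 Y47.88
M5

viewBox `0 0 131.98 118.33` with mm width/height → 1 unit = 1 mm. Flip: y_m = 118.33 − y_svg.

**Shape 1** — `<polygon>` closed polygon, stroke `#ff0000` → cut (S834, F1451). Machine vertices: (110.72,96.87) → (124.56,40.05) → (45.77,60.56) → (89.32,111.90) → (24.82,22.87) → (110.72,96.87). Closed: final G1 returns to the first vertex.

**Shape 2** — `<path>` regular polygon, stroke `#ff0000` → cut (S834, F1451). Machine vertices: (20.20,37.76) → (6.94,62.02) → (31.20,75.28) → (44.46,51.02) → (20.20,37.76). Closed: final G1 returns to the first vertex.

**Shape 3** — `<path>` rectangle, stroke `#ff00ff` → score (S565, F1876). Machine vertices: (5.03,58.54) → (31.56,58.54) → (31.56,21.72) → (5.03,21.72) → (5.03,58.54). Closed: final G1 returns to the first vertex.

**Shape 4** — `<polyline>` open polyline, stroke `#ff00ff` → score (S565, F1876). Machine vertices: (27.71,30.40) → (83.33,20.94) → (98.98,47.88). Open path.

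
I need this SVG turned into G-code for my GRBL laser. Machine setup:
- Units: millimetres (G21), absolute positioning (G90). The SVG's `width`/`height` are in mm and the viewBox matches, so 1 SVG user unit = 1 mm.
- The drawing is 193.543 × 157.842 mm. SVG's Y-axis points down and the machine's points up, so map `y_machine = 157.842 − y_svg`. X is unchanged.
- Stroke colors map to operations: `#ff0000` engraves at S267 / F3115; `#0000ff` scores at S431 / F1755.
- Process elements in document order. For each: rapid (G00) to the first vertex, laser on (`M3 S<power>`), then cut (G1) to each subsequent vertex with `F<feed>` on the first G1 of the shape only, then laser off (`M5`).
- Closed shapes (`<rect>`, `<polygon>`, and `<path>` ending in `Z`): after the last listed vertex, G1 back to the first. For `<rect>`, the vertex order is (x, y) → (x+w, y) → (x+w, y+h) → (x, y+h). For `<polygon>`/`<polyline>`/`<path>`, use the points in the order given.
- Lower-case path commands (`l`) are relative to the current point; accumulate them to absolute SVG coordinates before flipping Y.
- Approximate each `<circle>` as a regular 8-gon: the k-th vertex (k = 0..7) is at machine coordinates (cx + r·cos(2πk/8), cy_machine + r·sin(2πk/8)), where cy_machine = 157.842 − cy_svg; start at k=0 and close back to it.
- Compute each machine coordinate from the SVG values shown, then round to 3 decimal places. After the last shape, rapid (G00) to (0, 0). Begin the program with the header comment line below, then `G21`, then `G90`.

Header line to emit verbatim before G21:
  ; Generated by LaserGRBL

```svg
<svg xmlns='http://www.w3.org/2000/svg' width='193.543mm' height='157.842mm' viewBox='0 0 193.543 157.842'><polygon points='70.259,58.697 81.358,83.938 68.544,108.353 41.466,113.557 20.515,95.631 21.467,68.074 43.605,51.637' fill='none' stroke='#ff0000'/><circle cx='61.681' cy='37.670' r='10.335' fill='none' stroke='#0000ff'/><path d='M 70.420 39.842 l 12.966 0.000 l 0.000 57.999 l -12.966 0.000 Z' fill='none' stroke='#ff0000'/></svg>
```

; Generated by LaserGRBL
G21
G90
G00 X70.259 Y99.145
M3 S267
G1 X81.358 Y73.904 F3115
G1 X68.544 Y49.489
G1 X41.466 Y44.285
G1 X20.515 Y62.211
G1 X21.467 Y89.768
G1 X43.605 Y106.205
G1 X70.259 Y99.145
M5
G00 X72.016 Y120.172
M3 S431
G1 X68.989 Y127.480 F1755
G1 X61.681 Y130.507
G1 X54.373 Y127.480
G1 X51.346 Y120.172
G1 X54.373 Y112.864
G1 X61.681 Y109.837
G1 X68.989 Y112.864
G1 X72.016 Y120.172
M5
G00 X70.420 Y118.000
M3 S267
G1 X83.386 Y118.000 F3115
G1 X83.386 Y60.001
G1 X70.420 Y60.001
G1 X70.420 Y118.000
M5
G00 X0.000 Y0.000

viewBox `0 0 193.543 157.842` with mm width/height → 1 unit = 1 mm. Flip: y_m = 157.842 − y_svg.

**Shape 1** — `<polygon>` regular polygon, stroke `#ff0000` → engrave (S267, F3115). Machine vertices: (70.259,99.145) → (81.358,73.904) → (68.544,49.489) → (41.466,44.285) → (20.515,62.211) → (21.467,89.768) → (43.605,106.205) → (70.259,99.145). Closed: final G1 returns to the first vertex.

**Shape 2** — `<circle>` circle, stroke `#0000ff` → score (S431, F1755). Machine vertices: (72.016,120.172) → (68.989,127.480) → (61.681,130.507) → (54.373,127.480) → (51.346,120.172) → (54.373,112.864) → (61.681,109.837) → (68.989,112.864) → (72.016,120.172). Closed: final G1 returns to the first vertex.

**Shape 3** — `<path>` rectangle, stroke `#ff0000` → engrave (S267, F3115). Machine vertices: (70.420,118.000) → (83.386,118.000) → (83.386,60.001) → (70.420,60.001) → (70.420,118.000). Closed: final G1 returns to the first vertex.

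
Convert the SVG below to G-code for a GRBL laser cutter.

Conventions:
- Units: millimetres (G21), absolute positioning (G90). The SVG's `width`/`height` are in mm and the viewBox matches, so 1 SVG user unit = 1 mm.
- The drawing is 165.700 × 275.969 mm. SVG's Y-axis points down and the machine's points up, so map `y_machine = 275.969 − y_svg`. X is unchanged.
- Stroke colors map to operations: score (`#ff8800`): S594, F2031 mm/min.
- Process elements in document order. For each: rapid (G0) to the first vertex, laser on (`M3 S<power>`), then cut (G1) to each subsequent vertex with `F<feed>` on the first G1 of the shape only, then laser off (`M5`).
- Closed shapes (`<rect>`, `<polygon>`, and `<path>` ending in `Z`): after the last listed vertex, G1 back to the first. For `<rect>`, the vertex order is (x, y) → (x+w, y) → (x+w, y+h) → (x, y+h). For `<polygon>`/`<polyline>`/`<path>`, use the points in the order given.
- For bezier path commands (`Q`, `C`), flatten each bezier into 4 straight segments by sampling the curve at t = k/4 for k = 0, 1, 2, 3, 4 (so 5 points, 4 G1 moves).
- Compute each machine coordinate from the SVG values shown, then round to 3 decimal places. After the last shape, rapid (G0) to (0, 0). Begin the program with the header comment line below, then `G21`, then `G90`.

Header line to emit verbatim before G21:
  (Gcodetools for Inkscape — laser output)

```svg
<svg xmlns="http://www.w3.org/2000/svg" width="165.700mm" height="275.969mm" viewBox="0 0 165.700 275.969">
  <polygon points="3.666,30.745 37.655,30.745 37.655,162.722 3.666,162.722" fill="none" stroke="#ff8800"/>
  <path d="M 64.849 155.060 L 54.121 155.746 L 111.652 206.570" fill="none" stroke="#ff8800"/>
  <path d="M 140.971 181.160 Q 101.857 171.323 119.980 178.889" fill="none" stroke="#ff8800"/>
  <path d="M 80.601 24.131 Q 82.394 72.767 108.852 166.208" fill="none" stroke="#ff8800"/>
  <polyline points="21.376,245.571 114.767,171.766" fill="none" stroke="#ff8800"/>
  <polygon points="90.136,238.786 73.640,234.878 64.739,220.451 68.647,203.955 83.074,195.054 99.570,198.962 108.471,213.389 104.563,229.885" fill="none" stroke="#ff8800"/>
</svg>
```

(Gcodetools for Inkscape — laser output)
G21
G90
G0 X3.666 Y245.224
M3 S594
G1 X37.655 Y245.224 F2031
G1 X37.655 Y113.247
G1 X3.666 Y113.247
G1 X3.666 Y245.224
M5
G0 X64.849 Y120.909
M3 S594
G1 X54.121 Y120.223 F2031
G1 X111.652 Y69.399
M5
G0 X140.971 Y94.809
M3 S594
G1 X124.991 Y98.640 F2031
G1 X116.166 Y100.295
G1 X114.496 Y99.775
G1 X119.980 Y97.080
M5
G0 X80.601 Y251.838
M3 S594
G1 X83.039 Y224.720 F2031
G1 X88.560 Y192.001
G1 X97.165 Y153.681
G1 X108.852 Y109.761
M5
G0 X21.376 Y30.398
M3 S594
G1 X114.767 Y104.203 F2031
M5
G0 X90.136 Y37.183
M3 S594
G1 X73.640 Y41.091 F2031
G1 X64.739 Y55.518
G1 X68.647 Y72.014
G1 X83.074 Y80.915
G1 X99.570 Y77.007
G1 X108.471 Y62.580
G1 X104.563 Y46.084
G1 X90.136 Y37.183
M5
G0 X0.000 Y0.000

viewBox `0 0 165.700 275.969` with mm width/height → 1 unit = 1 mm. Flip: y_m = 275.969 − y_svg.

**Shape 1** — `<polygon>` rectangle, stroke `#ff8800` → score (S594, F2031). Machine vertices: (3.666,245.224) → (37.655,245.224) → (37.655,113.247) → (3.666,113.247) → (3.666,245.224). Closed: final G1 returns to the first vertex.

**Shape 2** — `<path>` open polyline, stroke `#ff8800` → score (S594, F2031). Machine vertices: (64.849,120.909) → (54.121,120.223) → (111.652,69.399). Open path.

**Shape 3** — `<path>` quadratic bezier, stroke `#ff8800` → score (S594, F2031). Control points (SVG): P0=(140.971,181.160), P1=(101.857,171.323), P2=(119.980,178.889); sampled at t=k/4. Machine vertices: (140.971,94.809) → (124.991,98.640) → (116.166,100.295) → (114.496,99.775) → (119.980,97.080). Open path.

**Shape 4** — `<path>` quadratic bezier, stroke `#ff8800` → score (S594, F2031). Control points (SVG): P0=(80.601,24.131), P1=(82.394,72.767), P2=(108.852,166.208); sampled at t=k/4. Machine vertices: (80.601,251.838) → (83.039,224.720) → (88.560,192.001) → (97.165,153.681) → (108.852,109.761). Open path.

**Shape 5** — `<polyline>` line segment, stroke `#ff8800` → score (S594, F2031). Machine vertices: (21.376,30.398) → (114.767,104.203). Open path.

**Shape 6** — `<polygon>` regular polygon, stroke `#ff8800` → score (S594, F2031). Machine vertices: (90.136,37.183) → (73.640,41.091) → (64.739,55.518) → (68.647,72.014) → (83.074,80.915) → (99.570,77.007) → (108.471,62.580) → (104.563,46.084) → (90.136,37.183). Closed: final G1 returns to the first vertex.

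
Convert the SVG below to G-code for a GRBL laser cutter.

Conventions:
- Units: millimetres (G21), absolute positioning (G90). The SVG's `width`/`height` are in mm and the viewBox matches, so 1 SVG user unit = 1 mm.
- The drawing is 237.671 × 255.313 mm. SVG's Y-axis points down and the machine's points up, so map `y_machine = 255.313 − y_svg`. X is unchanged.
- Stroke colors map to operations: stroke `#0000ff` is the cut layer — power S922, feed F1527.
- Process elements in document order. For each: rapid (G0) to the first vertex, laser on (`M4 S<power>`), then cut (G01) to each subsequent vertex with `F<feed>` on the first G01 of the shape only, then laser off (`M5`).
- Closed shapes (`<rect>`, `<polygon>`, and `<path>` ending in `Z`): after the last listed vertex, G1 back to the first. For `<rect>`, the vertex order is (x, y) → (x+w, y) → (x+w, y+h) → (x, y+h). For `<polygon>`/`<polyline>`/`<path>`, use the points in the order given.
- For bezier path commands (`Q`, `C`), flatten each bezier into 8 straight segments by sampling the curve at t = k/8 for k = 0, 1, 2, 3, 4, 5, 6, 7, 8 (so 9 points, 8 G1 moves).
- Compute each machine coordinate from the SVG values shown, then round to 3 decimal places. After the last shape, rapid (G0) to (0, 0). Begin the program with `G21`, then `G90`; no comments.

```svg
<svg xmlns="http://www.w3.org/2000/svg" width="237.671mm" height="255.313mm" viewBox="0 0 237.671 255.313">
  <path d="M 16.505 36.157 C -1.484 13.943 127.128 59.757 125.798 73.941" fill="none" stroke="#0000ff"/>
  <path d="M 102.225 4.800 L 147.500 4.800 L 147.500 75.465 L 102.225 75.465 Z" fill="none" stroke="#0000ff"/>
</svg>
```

G21
G90
G0 X16.505 Y219.156
M4 S922
G01 X16.091 Y224.492 F1527
G01 X26.180 Y224.618
G01 X43.531 Y220.703
G01 X64.904 Y213.913
G01 X87.058 Y205.418
G01 X106.752 Y196.383
G01 X120.746 Y187.979
G01 X125.798 Y181.372
M5
G0 X102.225 Y250.513
M4 S922
G01 X147.500 Y250.513 F1527
G01 X147.500 Y179.848
G01 X102.225 Y179.848
G01 X102.225 Y250.513
M5
G0 X0.000 Y0.000

viewBox `0 0 237.671 255.313` with mm width/height → 1 unit = 1 mm. Flip: y_m = 255.313 − y_svg.

**Shape 1** — `<path>` cubic bezier, stroke `#0000ff` → cut (S922, F1527). Control points (SVG): P0=(16.505,36.157), P1=(-1.484,13.943), P2=(127.128,59.757), P3=(125.798,73.941); sampled at t=k/8. Machine vertices: (16.505,219.156) → (16.091,224.492) → (26.180,224.618) → (43.531,220.703) → (64.904,213.913) → (87.058,205.418) → (106.752,196.383) → (120.746,187.979) → (125.798,181.372). Open path.

**Shape 2** — `<path>` rectangle, stroke `#0000ff` → cut (S922, F1527). Machine vertices: (102.225,250.513) → (147.500,250.513) → (147.500,179.848) → (102.225,179.848) → (102.225,250.513). Closed: final G1 returns to the first vertex.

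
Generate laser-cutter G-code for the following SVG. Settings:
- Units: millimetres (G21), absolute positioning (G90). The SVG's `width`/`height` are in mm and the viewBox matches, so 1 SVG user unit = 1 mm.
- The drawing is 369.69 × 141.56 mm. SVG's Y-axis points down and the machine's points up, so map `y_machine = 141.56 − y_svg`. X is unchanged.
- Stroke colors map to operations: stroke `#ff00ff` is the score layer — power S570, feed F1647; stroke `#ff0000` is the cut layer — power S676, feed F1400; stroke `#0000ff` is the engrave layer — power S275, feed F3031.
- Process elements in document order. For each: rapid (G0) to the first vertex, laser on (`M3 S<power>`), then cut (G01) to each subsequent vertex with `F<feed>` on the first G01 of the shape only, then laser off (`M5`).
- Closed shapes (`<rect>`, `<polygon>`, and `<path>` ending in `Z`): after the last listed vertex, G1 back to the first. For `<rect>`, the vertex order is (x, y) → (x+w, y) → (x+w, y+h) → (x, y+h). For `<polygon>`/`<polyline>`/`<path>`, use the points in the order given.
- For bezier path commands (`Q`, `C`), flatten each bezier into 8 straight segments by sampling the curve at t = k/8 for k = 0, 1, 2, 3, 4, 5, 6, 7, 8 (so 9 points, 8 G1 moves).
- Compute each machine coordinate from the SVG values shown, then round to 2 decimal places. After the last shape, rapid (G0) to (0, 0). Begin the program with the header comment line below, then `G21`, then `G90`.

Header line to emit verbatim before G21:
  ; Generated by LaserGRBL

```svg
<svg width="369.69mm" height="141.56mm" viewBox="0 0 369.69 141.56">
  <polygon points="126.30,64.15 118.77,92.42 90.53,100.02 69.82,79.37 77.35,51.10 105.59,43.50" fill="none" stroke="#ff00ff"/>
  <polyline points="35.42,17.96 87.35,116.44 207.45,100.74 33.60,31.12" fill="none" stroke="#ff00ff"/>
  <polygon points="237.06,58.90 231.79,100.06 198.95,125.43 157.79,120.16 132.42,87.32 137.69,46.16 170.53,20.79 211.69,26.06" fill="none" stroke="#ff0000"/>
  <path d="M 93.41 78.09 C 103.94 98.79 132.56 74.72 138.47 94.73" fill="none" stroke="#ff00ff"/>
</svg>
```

Since the viewBox matches the mm dimensions, user units are millimetres directly. The only transform is the Y-flip y_m = 141.56 − y_svg.

Shape 1 is a regular polygon drawn with `<polygon>`. Its stroke #ff00ff means score at S570, F1647. After flipping Y the toolpath is (126.30,77.41) → (118.77,49.14) → (90.53,41.54) → (69.82,62.19) → (77.35,90.46) → (105.59,98.06) → (126.30,77.41), returning to the start.

Shape 2 is a open polyline drawn with `<polyline>`. Its stroke #ff00ff means score at S570, F1647. After flipping Y the toolpath is (35.42,123.60) → (87.35,25.12) → (207.45,40.82) → (33.60,110.44).

Shape 3 is a regular polygon drawn with `<polygon>`. Its stroke #ff0000 means cut at S676, F1400. After flipping Y the toolpath is (237.06,82.66) → (231.79,41.50) → (198.95,16.13) → (157.79,21.40) → (132.42,54.24) → (137.69,95.40) → (170.53,120.77) → (211.69,115.50) → (237.06,82.66), returning to the start.

Shape 4 is a cubic bezier drawn with `<path>`. Its stroke #ff00ff means score at S570, F1647. After flipping Y the toolpath is (93.41,63.47) → (98.13,57.63) → (104.06,54.95) → (110.74,54.38) → (117.67,54.89) → (124.39,55.43) → (130.42,54.96) → (135.27,52.44) → (138.47,46.83).

; Generated by LaserGRBL
G21
G90
G0 X126.30 Y77.41
M3 S570
G01 X118.77 Y49.14 F1647
G01 X90.53 Y41.54
G01 X69.82 Y62.19
G01 X77.35 Y90.46
G01 X105.59 Y98.06
G01 X126.30 Y77.41
M5
G0 X35.42 Y123.60
M3 S570
G01 X87.35 Y25.12 F1647
G01 X207.45 Y40.82
G01 X33.60 Y110.44
M5
G0 X237.06 Y82.66
M3 S676
G01 X231.79 Y41.50 F1400
G01 X198.95 Y16.13
G01 X157.79 Y21.40
G01 X132.42 Y54.24
G01 X137.69 Y95.40
G01 X170.53 Y120.77
G01 X211.69 Y115.50
G01 X237.06 Y82.66
M5
G0 X93.41 Y63.47
M3 S570
G01 X98.13 Y57.63 F1647
G01 X104.06 Y54.95
G01 X110.74 Y54.38
G01 X117.67 Y54.89
G01 X124.39 Y55.43
G01 X130.42 Y54.96
G01 X135.27 Y52.44
G01 X138.47 Y46.83
M5
G0 X0.00 Y0.00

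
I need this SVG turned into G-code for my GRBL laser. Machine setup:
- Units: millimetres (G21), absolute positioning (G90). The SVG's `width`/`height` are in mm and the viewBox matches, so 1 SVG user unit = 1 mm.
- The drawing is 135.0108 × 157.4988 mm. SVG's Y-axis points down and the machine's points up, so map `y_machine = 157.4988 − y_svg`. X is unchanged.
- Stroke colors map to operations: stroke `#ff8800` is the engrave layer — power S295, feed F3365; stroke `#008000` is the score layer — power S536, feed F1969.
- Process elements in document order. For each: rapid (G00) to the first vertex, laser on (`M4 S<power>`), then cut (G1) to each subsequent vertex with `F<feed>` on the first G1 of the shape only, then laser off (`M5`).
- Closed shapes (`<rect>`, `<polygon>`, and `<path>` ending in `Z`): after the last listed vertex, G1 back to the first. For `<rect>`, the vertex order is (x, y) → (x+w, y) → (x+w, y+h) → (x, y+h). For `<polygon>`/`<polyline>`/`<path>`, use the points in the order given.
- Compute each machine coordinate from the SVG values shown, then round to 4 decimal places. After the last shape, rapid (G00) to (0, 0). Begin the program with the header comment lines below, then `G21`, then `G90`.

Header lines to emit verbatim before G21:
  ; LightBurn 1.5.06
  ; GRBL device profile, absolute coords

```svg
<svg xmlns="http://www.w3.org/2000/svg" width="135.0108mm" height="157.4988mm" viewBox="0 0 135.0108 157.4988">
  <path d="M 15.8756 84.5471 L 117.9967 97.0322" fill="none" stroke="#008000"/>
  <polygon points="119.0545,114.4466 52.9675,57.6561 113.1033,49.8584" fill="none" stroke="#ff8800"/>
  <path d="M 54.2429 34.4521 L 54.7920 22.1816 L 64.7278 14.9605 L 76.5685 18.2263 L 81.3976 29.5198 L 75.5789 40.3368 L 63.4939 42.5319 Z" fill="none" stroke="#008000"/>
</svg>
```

1 u = 1 mm; y_m = 157.4988 − y.

[1] `<path>` line segment, #008000→score S536 F1969: (15.8756,72.9517) → (117.9967,60.4666)

[2] `<polygon>` closed polygon, #ff8800→engrave S295 F3365: (119.0545,43.0522) → (52.9675,99.8427) → (113.1033,107.6404) → (119.0545,43.0522) (closed)

[3] `<path>` regular polygon, #008000→score S536 F1969: (54.2429,123.0467) → (54.7920,135.3172) → (64.7278,142.5383) → (76.5685,139.2725) → (81.3976,127.9790) → (75.5789,117.1620) → (63.4939,114.9669) → (54.2429,123.0467) (closed)

; LightBurn 1.5.06
; GRBL device profile, absolute coords
G21
G90
G00 X15.8756 Y72.9517
M4 S536
G1 X117.9967 Y60.4666 F1969
M5
G00 X119.0545 Y43.0522
M4 S295
G1 X52.9675 Y99.8427 F3365
G1 X113.1033 Y107.6404
G1 X119.0545 Y43.0522
M5
G00 X54.2429 Y123.0467
M4 S536
G1 X54.7920 Y135.3172 F1969
G1 X64.7278 Y142.5383
G1 X76.5685 Y139.2725
G1 X81.3976 Y127.9790
G1 X75.5789 Y117.1620
G1 X63.4939 Y114.9669
G1 X54.2429 Y123.0467
M5
G00 X0.0000 Y0.0000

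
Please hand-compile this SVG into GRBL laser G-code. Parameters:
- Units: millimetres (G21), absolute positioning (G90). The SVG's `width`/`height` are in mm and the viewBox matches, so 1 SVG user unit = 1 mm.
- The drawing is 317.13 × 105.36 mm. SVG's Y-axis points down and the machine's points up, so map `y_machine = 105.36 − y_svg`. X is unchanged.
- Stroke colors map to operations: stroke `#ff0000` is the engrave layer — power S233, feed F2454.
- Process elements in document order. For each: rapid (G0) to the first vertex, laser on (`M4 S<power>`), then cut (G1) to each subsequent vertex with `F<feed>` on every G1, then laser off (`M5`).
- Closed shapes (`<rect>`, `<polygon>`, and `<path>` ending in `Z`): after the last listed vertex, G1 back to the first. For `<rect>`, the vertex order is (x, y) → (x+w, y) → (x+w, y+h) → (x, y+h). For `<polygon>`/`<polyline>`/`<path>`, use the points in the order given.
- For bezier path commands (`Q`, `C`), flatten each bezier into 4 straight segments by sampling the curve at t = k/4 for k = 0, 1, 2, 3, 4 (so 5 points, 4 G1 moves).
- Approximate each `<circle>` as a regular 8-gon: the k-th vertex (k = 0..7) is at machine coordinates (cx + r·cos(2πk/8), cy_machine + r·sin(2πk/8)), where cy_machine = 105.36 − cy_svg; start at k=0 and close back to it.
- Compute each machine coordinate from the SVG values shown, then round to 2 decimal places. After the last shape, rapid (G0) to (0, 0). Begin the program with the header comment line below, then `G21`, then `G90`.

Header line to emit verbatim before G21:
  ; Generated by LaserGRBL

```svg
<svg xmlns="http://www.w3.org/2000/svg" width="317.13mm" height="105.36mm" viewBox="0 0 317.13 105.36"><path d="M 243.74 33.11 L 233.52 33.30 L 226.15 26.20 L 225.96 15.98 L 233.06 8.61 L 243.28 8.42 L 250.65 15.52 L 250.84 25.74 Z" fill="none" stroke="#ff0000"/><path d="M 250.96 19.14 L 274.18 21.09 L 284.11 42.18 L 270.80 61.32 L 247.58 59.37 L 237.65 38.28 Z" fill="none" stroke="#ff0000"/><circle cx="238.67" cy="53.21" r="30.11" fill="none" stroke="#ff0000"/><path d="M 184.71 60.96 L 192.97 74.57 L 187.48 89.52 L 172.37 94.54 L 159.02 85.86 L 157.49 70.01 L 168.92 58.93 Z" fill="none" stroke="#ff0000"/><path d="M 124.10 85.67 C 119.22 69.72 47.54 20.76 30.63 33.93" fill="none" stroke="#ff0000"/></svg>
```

Since the viewBox matches the mm dimensions, user units are millimetres directly. The only transform is the Y-flip y_m = 105.36 − y_svg.

Shape 1 is a regular polygon drawn with `<path>`. Its stroke #ff0000 means engrave at S233, F2454. After flipping Y the toolpath is (243.74,72.25) → (233.52,72.06) → (226.15,79.16) → (225.96,89.38) → (233.06,96.75) → (243.28,96.94) → (250.65,89.84) → (250.84,79.62) → (243.74,72.25), returning to the start.

Shape 2 is a regular polygon drawn with `<path>`. Its stroke #ff0000 means engrave at S233, F2454. After flipping Y the toolpath is (250.96,86.22) → (274.18,84.27) → (284.11,63.18) → (270.80,44.04) → (247.58,45.99) → (237.65,67.08) → (250.96,86.22), returning to the start.

Shape 3 is a circle drawn with `<circle>`. Its stroke #ff0000 means engrave at S233, F2454. After flipping Y the toolpath is (268.78,52.15) → (259.96,73.44) → (238.67,82.26) → (217.38,73.44) → (208.56,52.15) → (217.38,30.86) → (238.67,22.04) → (259.96,30.86) → (268.78,52.15), returning to the start.

Shape 4 is a regular polygon drawn with `<path>`. Its stroke #ff0000 means engrave at S233, F2454. After flipping Y the toolpath is (184.71,44.40) → (192.97,30.79) → (187.48,15.84) → (172.37,10.82) → (159.02,19.50) → (157.49,35.35) → (168.92,46.43) → (184.71,44.40), returning to the start.

Shape 5 is a cubic bezier drawn with `<path>`. Its stroke #ff0000 means engrave at S233, F2454. After flipping Y the toolpath is (124.10,19.69) → (109.81,36.36) → (81.88,56.48) → (51.68,71.14) → (30.63,71.43).

; Generated by LaserGRBL
G21
G90
G0 X243.74 Y72.25
M4 S233
G1 X233.52 Y72.06 F2454
G1 X226.15 Y79.16 F2454
G1 X225.96 Y89.38 F2454
G1 X233.06 Y96.75 F2454
G1 X243.28 Y96.94 F2454
G1 X250.65 Y89.84 F2454
G1 X250.84 Y79.62 F2454
G1 X243.74 Y72.25 F2454
M5
G0 X250.96 Y86.22
M4 S233
G1 X274.18 Y84.27 F2454
G1 X284.11 Y63.18 F2454
G1 X270.80 Y44.04 F2454
G1 X247.58 Y45.99 F2454
G1 X237.65 Y67.08 F2454
G1 X250.96 Y86.22 F2454
M5
G0 X268.78 Y52.15
M4 S233
G1 X259.96 Y73.44 F2454
G1 X238.67 Y82.26 F2454
G1 X217.38 Y73.44 F2454
G1 X208.56 Y52.15 F2454
G1 X217.38 Y30.86 F2454
G1 X238.67 Y22.04 F2454
G1 X259.96 Y30.86 F2454
G1 X268.78 Y52.15 F2454
M5
G0 X184.71 Y44.40
M4 S233
G1 X192.97 Y30.79 F2454
G1 X187.48 Y15.84 F2454
G1 X172.37 Y10.82 F2454
G1 X159.02 Y19.50 F2454
G1 X157.49 Y35.35 F2454
G1 X168.92 Y46.43 F2454
G1 X184.71 Y44.40 F2454
M5
G0 X124.10 Y19.69
M4 S233
G1 X109.81 Y36.36 F2454
G1 X81.88 Y56.48 F2454
G1 X51.68 Y71.14 F2454
G1 X30.63 Y71.43 F2454
M5
G0 X0.00 Y0.00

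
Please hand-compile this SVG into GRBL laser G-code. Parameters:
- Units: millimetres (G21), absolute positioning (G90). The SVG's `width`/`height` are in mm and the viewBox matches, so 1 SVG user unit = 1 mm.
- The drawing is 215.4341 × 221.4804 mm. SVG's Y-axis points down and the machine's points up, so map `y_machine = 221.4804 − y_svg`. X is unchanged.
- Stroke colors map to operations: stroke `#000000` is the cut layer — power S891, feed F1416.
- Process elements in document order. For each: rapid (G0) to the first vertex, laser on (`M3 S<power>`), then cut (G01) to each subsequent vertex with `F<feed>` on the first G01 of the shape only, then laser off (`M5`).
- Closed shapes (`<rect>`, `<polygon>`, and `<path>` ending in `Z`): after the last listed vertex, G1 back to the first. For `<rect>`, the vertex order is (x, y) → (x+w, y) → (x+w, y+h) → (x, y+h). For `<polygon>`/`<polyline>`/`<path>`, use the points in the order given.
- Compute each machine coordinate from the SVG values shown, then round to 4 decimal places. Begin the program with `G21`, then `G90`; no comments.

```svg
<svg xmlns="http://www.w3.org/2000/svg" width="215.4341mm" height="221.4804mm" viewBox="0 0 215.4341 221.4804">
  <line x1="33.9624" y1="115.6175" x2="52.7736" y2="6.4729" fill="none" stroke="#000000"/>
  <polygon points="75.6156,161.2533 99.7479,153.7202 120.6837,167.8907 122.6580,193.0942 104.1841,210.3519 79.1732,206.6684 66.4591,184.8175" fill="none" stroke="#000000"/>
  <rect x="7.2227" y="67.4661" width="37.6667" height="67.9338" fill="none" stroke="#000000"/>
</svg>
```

G21
G90
G0 X33.9624 Y105.8629
M3 S891
G01 X52.7736 Y215.0075 F1416
M5
G0 X75.6156 Y60.2271
M3 S891
G01 X99.7479 Y67.7602 F1416
G01 X120.6837 Y53.5897
G01 X122.6580 Y28.3862
G01 X104.1841 Y11.1285
G01 X79.1732 Y14.8120
G01 X66.4591 Y36.6629
G01 X75.6156 Y60.2271
M5
G0 X7.2227 Y154.0143
M3 S891
G01 X44.8894 Y154.0143 F1416
G01 X44.8894 Y86.0805
G01 X7.2227 Y86.0805
G01 X7.2227 Y154.0143
M5

viewBox `0 0 215.4341 221.4804` with mm width/height → 1 unit = 1 mm. Flip: y_m = 221.4804 − y_svg.

**Shape 1** — `<line>` line segment, stroke `#000000` → cut (S891, F1416). Machine vertices: (33.9624,105.8629) → (52.7736,215.0075). Open path.

**Shape 2** — `<polygon>` regular polygon, stroke `#000000` → cut (S891, F1416). Machine vertices: (75.6156,60.2271) → (99.7479,67.7602) → (120.6837,53.5897) → (122.6580,28.3862) → (104.1841,11.1285) → (79.1732,14.8120) → (66.4591,36.6629) → (75.6156,60.2271). Closed: final G1 returns to the first vertex.

**Shape 3** — `<rect>` rectangle, stroke `#000000` → cut (S891, F1416). Machine vertices: (7.2227,154.0143) → (44.8894,154.0143) → (44.8894,86.0805) → (7.2227,86.0805) → (7.2227,154.0143). Closed: final G1 returns to the first vertex.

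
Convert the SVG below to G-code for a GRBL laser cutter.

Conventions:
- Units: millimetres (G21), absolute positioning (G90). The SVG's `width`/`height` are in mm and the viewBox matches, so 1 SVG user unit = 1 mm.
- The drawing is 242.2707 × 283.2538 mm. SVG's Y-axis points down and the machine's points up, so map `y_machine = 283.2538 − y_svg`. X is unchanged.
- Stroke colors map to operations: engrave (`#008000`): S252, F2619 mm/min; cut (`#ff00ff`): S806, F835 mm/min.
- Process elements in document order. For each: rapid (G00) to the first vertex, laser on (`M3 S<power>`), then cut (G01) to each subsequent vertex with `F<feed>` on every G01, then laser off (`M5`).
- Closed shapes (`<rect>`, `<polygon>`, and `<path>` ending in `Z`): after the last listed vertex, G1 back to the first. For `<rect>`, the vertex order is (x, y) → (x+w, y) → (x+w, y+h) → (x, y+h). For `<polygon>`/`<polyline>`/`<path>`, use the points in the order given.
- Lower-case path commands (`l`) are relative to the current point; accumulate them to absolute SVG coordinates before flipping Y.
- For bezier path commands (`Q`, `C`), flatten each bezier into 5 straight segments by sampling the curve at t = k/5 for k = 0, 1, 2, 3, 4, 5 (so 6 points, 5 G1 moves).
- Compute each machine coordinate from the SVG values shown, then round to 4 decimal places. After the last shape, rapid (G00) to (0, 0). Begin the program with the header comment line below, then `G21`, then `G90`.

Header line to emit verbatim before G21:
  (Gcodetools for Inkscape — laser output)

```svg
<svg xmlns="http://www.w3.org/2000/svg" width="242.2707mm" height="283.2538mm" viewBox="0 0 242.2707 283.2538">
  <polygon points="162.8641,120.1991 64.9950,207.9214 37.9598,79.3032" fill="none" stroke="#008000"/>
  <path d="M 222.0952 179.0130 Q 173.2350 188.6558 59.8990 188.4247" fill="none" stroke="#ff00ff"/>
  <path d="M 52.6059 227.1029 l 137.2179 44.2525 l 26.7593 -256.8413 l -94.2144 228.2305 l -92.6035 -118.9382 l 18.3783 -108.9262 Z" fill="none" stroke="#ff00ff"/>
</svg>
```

Since the viewBox matches the mm dimensions, user units are millimetres directly. The only transform is the Y-flip y_m = 283.2538 − y_svg.

Shape 1 is a regular polygon drawn with `<polygon>`. Its stroke #008000 means engrave at S252, F2619. After flipping Y the toolpath is (162.8641,163.0547) → (64.9950,75.3324) → (37.9598,203.9506) → (162.8641,163.0547), returning to the start.

Shape 2 is a quadratic bezier drawn with `<path>`. Its stroke #ff00ff means cut at S806, F835. After flipping Y the toolpath is (222.0952,104.2408) → (199.9721,100.7786) → (172.6909,98.1064) → (140.2517,96.2240) → (102.6544,95.1316) → (59.8990,94.8291).

Shape 3 is a closed polygon drawn with `<path>`. Its stroke #ff00ff means cut at S806, F835. After flipping Y the toolpath is (52.6059,56.1509) → (189.8238,11.8984) → (216.5831,268.7397) → (122.3687,40.5092) → (29.7652,159.4474) → (48.1435,268.3736) → (52.6059,56.1509), returning to the start.

(Gcodetools for Inkscape — laser output)
G21
G90
G00 X162.8641 Y163.0547
M3 S252
G01 X64.9950 Y75.3324 F2619
G01 X37.9598 Y203.9506 F2619
G01 X162.8641 Y163.0547 F2619
M5
G00 X222.0952 Y104.2408
M3 S806
G01 X199.9721 Y100.7786 F835
G01 X172.6909 Y98.1064 F835
G01 X140.2517 Y96.2240 F835
G01 X102.6544 Y95.1316 F835
G01 X59.8990 Y94.8291 F835
M5
G00 X52.6059 Y56.1509
M3 S806
G01 X189.8238 Y11.8984 F835
G01 X216.5831 Y268.7397 F835
G01 X122.3687 Y40.5092 F835
G01 X29.7652 Y159.4474 F835
G01 X48.1435 Y268.3736 F835
G01 X52.6059 Y56.1509 F835
M5
G00 X0.0000 Y0.0000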